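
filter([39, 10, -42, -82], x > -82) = [39, 10, -42]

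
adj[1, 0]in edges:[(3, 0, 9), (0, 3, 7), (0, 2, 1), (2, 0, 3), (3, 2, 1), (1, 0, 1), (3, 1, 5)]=1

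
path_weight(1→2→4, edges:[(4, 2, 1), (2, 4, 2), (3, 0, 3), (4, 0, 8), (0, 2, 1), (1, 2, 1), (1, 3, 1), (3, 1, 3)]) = 3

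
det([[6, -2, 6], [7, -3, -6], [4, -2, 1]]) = -40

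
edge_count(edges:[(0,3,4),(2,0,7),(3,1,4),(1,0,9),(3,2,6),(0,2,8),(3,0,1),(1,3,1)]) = 8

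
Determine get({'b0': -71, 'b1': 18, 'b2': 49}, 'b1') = 18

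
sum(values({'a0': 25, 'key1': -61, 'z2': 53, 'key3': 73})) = 25 + (-61) + 53 + 73
= 90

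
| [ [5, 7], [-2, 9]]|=59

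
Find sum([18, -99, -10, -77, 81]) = 18 + (-99) + (-10) + (-77) + 81
= -87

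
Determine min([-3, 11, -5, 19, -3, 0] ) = -5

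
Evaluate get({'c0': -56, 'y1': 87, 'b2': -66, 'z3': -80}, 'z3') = -80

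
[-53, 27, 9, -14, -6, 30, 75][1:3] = [27, 9]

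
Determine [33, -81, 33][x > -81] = [33, 33]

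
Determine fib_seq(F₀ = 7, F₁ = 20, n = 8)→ [7, 20, 27, 47, 74, 121, 195, 316]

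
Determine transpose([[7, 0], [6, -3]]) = [[7, 6], [0, -3]]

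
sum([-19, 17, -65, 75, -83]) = -75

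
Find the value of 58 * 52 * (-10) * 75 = -2262000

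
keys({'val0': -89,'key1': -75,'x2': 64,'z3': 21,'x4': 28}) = ['val0', 'key1', 'x2', 'z3', 'x4']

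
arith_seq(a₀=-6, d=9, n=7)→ a_0 = -6 + 0*9 = -6
a_1 = -6 + 1*9 = 3
a_2 = -6 + 2*9 = 12
...
= [-6, 3, 12, 21, 30, 39, 48]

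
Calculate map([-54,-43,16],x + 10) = [-44, -33, 26]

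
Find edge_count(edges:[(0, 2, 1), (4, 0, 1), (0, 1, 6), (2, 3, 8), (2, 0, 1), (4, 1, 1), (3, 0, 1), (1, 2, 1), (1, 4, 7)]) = 9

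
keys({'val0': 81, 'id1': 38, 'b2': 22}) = ['val0', 'id1', 'b2']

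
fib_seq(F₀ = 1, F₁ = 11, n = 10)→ F_2 = F_1 + F_0 = 12
F_3 = F_2 + F_1 = 23
F_4 = F_3 + F_2 = 35
...
= [1, 11, 12, 23, 35, 58, 93, 151, 244, 395]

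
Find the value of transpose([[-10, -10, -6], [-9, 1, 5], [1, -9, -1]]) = [[-10, -9, 1], [-10, 1, -9], [-6, 5, -1]]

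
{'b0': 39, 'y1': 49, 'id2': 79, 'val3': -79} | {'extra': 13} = {'b0': 39, 'y1': 49, 'id2': 79, 'val3': -79, 'extra': 13}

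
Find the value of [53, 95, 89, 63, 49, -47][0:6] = [53, 95, 89, 63, 49, -47]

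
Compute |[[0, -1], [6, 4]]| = 6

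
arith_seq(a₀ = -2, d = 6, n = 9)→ a_0 = -2 + 0*6 = -2
a_1 = -2 + 1*6 = 4
a_2 = -2 + 2*6 = 10
...
= [-2, 4, 10, 16, 22, 28, 34, 40, 46]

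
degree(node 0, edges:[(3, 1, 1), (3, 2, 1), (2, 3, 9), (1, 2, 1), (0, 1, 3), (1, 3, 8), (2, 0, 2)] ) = incident: (0,1), (2,0)
= 2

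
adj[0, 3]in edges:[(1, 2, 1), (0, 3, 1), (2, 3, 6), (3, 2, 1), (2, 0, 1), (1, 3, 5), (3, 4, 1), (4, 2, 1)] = 1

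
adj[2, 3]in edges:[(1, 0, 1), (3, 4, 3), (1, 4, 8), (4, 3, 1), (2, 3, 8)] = 8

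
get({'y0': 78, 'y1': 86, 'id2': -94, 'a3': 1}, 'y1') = 86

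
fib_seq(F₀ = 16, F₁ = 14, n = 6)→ F_2 = F_1 + F_0 = 30
F_3 = F_2 + F_1 = 44
F_4 = F_3 + F_2 = 74
...
= [16, 14, 30, 44, 74, 118]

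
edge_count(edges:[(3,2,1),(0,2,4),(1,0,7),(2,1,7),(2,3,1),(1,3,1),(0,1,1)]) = 7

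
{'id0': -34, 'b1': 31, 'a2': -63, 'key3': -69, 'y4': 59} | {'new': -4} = {'id0': -34, 'b1': 31, 'a2': -63, 'key3': -69, 'y4': 59, 'new': -4}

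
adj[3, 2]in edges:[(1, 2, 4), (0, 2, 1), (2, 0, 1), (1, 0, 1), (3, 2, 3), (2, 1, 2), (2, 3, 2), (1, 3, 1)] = 3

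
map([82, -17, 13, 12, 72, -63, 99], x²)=[6724, 289, 169, 144, 5184, 3969, 9801]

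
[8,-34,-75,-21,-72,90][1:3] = [-34, -75]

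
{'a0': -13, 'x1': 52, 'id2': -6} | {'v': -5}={'a0': -13, 'x1': 52, 'id2': -6, 'v': -5}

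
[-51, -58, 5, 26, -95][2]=5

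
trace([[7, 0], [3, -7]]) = 0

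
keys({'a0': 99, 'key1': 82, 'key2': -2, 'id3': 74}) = ['a0', 'key1', 'key2', 'id3']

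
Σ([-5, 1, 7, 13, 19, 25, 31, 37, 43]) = 171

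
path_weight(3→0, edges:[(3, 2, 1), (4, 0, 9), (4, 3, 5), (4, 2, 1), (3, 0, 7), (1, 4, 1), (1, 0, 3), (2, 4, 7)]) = w(3→0)=7
= 7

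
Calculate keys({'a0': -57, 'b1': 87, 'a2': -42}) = ['a0', 'b1', 'a2']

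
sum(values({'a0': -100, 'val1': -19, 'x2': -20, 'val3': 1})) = -138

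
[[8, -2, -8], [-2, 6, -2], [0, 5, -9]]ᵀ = [[8, -2, 0], [-2, 6, 5], [-8, -2, -9]]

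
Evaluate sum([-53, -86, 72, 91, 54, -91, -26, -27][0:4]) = 24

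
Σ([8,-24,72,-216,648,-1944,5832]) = 8 + -24 + 72 + -216 + 648 + -1944 + 5832
= 4376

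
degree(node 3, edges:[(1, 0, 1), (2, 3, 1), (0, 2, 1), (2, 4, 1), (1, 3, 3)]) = incident: (2,3), (1,3)
= 2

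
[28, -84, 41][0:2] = [28, -84]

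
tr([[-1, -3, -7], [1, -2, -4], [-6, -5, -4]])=diagonal: (-1) + (-2) + (-4)
= -7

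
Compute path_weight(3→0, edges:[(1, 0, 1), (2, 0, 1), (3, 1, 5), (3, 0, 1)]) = w(3→0)=1
= 1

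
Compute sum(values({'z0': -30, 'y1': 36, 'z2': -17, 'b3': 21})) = (-30) + 36 + (-17) + 21
= 10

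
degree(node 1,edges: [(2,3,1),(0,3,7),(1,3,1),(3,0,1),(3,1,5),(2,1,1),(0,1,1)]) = incident: (1,3), (3,1), (2,1), (0,1)
= 4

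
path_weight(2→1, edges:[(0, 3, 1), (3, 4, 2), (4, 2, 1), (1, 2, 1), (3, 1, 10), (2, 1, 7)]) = w(2→1)=7
= 7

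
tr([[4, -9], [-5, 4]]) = 8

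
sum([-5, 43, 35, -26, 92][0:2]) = 38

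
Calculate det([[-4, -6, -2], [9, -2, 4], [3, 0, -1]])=-146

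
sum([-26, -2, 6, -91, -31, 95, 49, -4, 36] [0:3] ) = -22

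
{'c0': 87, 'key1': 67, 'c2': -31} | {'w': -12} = {'c0': 87, 'key1': 67, 'c2': -31, 'w': -12}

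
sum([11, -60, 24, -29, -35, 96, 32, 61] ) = 11 + (-60) + 24 + (-29) + (-35) + 96 + 32 + 61
= 100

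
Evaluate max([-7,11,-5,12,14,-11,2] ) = 14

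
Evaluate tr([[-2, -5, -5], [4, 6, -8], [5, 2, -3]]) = 1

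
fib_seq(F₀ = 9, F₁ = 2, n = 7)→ [9, 2, 11, 13, 24, 37, 61]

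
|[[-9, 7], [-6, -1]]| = (-9)*(-1) - (7)*(-6)
= 51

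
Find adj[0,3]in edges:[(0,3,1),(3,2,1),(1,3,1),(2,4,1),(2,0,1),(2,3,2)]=1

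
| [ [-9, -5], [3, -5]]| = 60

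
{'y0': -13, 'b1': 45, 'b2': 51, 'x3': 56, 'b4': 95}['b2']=51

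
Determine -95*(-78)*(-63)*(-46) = 21474180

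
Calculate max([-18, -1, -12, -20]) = -1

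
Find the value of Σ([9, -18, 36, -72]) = 9 + -18 + 36 + -72
= -45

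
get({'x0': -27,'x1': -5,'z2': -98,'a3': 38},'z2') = -98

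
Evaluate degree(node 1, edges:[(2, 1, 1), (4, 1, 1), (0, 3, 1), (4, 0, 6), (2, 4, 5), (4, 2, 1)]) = 2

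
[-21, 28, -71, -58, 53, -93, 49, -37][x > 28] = [53, 49]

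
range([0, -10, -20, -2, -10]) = 20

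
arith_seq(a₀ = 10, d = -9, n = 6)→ [10, 1, -8, -17, -26, -35]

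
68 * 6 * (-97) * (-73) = 2889048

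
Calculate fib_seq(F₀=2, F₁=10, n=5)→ [2, 10, 12, 22, 34]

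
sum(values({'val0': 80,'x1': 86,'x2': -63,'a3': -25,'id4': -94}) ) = -16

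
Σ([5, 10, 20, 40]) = 5 + 10 + 20 + 40
= 75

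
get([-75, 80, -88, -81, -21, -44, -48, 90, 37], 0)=-75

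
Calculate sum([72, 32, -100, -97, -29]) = -122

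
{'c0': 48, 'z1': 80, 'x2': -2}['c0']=48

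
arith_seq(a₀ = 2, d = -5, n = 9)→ [2, -3, -8, -13, -18, -23, -28, -33, -38]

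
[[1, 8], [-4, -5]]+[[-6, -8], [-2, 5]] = [[-5, 0], [-6, 0]]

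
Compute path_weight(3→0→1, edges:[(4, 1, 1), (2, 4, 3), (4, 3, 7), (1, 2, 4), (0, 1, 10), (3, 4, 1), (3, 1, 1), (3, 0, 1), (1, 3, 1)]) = w(3→0)=1 + w(0→1)=10
= 11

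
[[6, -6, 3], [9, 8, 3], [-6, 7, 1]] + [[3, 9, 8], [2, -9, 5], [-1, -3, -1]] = [[9, 3, 11], [11, -1, 8], [-7, 4, 0]]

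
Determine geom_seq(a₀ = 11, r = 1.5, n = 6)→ a_0 = 11*1.5^0 = 11.0
a_1 = 11*1.5^1 = 16.5
a_2 = 11*1.5^2 = 24.75
...
= [11.0, 16.5, 24.75, 37.125, 55.6875, 83.53125]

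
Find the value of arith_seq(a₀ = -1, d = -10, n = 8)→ [-1, -11, -21, -31, -41, -51, -61, -71]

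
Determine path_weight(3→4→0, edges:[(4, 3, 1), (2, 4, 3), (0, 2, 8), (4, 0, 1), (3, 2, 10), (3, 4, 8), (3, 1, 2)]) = w(3→4)=8 + w(4→0)=1
= 9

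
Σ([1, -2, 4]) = 1 + -2 + 4
= 3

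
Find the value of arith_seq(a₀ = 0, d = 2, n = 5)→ a_0 = 0 + 0*2 = 0
a_1 = 0 + 1*2 = 2
a_2 = 0 + 2*2 = 4
...
= [0, 2, 4, 6, 8]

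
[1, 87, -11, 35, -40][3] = 35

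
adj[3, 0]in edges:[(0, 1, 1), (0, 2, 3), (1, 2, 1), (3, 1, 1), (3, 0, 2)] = 2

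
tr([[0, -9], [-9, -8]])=-8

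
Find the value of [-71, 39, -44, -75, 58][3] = -75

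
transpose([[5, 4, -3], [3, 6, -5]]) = [[5, 3], [4, 6], [-3, -5]]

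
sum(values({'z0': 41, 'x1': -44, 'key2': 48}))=41 + (-44) + 48
= 45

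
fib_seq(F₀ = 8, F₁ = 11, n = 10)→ F_2 = F_1 + F_0 = 19
F_3 = F_2 + F_1 = 30
F_4 = F_3 + F_2 = 49
...
= [8, 11, 19, 30, 49, 79, 128, 207, 335, 542]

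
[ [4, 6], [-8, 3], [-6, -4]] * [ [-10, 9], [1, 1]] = [[-34, 42], [83, -69], [56, -58]]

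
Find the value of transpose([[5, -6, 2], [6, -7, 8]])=[[5, 6], [-6, -7], [2, 8]]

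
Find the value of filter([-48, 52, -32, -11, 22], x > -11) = [52, 22]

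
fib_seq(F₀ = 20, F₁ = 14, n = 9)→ [20, 14, 34, 48, 82, 130, 212, 342, 554]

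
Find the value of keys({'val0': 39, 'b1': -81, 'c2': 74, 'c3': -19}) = ['val0', 'b1', 'c2', 'c3']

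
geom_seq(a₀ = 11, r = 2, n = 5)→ [11, 22, 44, 88, 176]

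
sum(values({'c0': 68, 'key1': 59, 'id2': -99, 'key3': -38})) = -10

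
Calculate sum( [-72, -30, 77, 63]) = (-72) + (-30) + 77 + 63
= 38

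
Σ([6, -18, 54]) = 6 + -18 + 54
= 42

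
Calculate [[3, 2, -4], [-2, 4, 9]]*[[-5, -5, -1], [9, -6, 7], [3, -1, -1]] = [[-9, -23, 15], [73, -23, 21]]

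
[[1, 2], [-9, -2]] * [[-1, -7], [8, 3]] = C[0][0] = (1)*(-1) + (2)*(8) = 15
C[0][1] = (1)*(-7) + (2)*(3) = -1
C[1][0] = (-9)*(-1) + (-2)*(8) = -7
C[1][1] = (-9)*(-7) + (-2)*(3) = 57
= [[15, -1], [-7, 57]]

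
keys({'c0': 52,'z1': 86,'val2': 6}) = ['c0', 'z1', 'val2']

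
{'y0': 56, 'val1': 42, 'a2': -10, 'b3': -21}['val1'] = 42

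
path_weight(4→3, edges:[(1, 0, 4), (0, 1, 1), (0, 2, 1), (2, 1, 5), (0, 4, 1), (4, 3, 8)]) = w(4→3)=8
= 8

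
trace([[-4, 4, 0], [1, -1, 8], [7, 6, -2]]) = diagonal: (-4) + (-1) + (-2)
= -7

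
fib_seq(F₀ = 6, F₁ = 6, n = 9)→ [6, 6, 12, 18, 30, 48, 78, 126, 204]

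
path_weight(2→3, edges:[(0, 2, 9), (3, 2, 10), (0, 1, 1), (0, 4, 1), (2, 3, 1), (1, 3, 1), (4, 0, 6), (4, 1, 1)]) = w(2→3)=1
= 1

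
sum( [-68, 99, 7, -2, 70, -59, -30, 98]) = (-68) + 99 + 7 + (-2) + 70 + (-59) + (-30) + 98
= 115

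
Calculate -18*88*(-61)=96624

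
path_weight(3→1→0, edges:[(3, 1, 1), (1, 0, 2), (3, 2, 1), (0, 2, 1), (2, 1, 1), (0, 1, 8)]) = w(3→1)=1 + w(1→0)=2
= 3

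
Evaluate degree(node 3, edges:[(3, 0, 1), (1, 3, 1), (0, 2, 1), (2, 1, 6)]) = incident: (3,0), (1,3)
= 2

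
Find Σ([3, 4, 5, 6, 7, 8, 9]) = 3 + 4 + 5 + 6 + 7 + 8 + 9
= 42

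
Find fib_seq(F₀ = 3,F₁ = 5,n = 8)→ F_2 = F_1 + F_0 = 8
F_3 = F_2 + F_1 = 13
F_4 = F_3 + F_2 = 21
...
= [3, 5, 8, 13, 21, 34, 55, 89]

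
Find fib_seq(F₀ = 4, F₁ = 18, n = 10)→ [4, 18, 22, 40, 62, 102, 164, 266, 430, 696]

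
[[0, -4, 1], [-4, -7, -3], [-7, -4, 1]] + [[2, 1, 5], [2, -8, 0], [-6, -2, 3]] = [[2, -3, 6], [-2, -15, -3], [-13, -6, 4]]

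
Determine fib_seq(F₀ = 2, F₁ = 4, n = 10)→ F_2 = F_1 + F_0 = 6
F_3 = F_2 + F_1 = 10
F_4 = F_3 + F_2 = 16
...
= [2, 4, 6, 10, 16, 26, 42, 68, 110, 178]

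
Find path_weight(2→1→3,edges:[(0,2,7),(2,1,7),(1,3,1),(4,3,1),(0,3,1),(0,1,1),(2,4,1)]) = w(2→1)=7 + w(1→3)=1
= 8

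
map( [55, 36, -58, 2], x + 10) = 55+10=65, 36+10=46, -58+10=-48, 2+10=12
= [65, 46, -48, 12]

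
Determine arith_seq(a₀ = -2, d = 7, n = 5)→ [-2, 5, 12, 19, 26]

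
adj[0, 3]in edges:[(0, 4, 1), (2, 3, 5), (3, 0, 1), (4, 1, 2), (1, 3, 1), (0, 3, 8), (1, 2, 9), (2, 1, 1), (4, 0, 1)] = 8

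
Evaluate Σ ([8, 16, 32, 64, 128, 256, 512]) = 8 + 16 + 32 + 64 + 128 + 256 + 512
= 1016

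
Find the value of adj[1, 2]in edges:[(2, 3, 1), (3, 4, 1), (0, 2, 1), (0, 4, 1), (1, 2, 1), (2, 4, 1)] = 1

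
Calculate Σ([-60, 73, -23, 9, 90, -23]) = (-60) + 73 + (-23) + 9 + 90 + (-23)
= 66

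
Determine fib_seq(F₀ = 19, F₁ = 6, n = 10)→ [19, 6, 25, 31, 56, 87, 143, 230, 373, 603]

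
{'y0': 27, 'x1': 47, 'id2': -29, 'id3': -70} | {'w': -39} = {'y0': 27, 'x1': 47, 'id2': -29, 'id3': -70, 'w': -39}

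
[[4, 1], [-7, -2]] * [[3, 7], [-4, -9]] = C[0][0] = (4)*(3) + (1)*(-4) = 8
C[0][1] = (4)*(7) + (1)*(-9) = 19
C[1][0] = (-7)*(3) + (-2)*(-4) = -13
C[1][1] = (-7)*(7) + (-2)*(-9) = -31
= [[8, 19], [-13, -31]]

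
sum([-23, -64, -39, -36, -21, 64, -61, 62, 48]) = (-23) + (-64) + (-39) + (-36) + (-21) + 64 + (-61) + 62 + 48
= -70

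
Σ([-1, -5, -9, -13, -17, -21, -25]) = -91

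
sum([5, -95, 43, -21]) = -68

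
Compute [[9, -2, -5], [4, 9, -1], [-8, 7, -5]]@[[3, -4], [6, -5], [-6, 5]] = C[0][0] = (9)*(3) + (-2)*(6) + (-5)*(-6) = 45
C[0][1] = (9)*(-4) + (-2)*(-5) + (-5)*(5) = -51
C[1][0] = (4)*(3) + (9)*(6) + (-1)*(-6) = 72
C[1][1] = (4)*(-4) + (9)*(-5) + (-1)*(5) = -66
C[2][0] = (-8)*(3) + (7)*(6) + (-5)*(-6) = 48
C[2][1] = (-8)*(-4) + (7)*(-5) + (-5)*(5) = -28
= [[45, -51], [72, -66], [48, -28]]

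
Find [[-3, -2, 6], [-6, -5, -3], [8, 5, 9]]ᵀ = [[-3, -6, 8], [-2, -5, 5], [6, -3, 9]]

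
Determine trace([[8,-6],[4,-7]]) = diagonal: 8 + (-7)
= 1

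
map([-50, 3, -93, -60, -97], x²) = [2500, 9, 8649, 3600, 9409]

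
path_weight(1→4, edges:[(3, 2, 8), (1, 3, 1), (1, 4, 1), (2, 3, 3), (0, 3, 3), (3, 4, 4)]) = 1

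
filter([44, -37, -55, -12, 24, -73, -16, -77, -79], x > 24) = [44]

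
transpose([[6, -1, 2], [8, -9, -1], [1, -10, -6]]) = [[6, 8, 1], [-1, -9, -10], [2, -1, -6]]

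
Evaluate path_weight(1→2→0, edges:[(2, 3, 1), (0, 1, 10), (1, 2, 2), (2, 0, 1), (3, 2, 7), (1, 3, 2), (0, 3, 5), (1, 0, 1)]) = w(1→2)=2 + w(2→0)=1
= 3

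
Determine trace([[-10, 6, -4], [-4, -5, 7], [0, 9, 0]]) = diagonal: (-10) + (-5) + 0
= -15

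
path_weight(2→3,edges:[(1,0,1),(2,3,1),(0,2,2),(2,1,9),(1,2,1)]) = w(2→3)=1
= 1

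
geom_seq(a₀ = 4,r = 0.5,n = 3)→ a_0 = 4*0.5^0 = 4.0
a_1 = 4*0.5^1 = 2.0
a_2 = 4*0.5^2 = 1.0
= [4.0, 2.0, 1.0]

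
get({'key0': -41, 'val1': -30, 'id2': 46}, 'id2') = 46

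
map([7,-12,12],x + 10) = [17, -2, 22]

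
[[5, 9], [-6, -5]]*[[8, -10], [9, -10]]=C[0][0] = (5)*(8) + (9)*(9) = 121
C[0][1] = (5)*(-10) + (9)*(-10) = -140
C[1][0] = (-6)*(8) + (-5)*(9) = -93
C[1][1] = (-6)*(-10) + (-5)*(-10) = 110
= [[121, -140], [-93, 110]]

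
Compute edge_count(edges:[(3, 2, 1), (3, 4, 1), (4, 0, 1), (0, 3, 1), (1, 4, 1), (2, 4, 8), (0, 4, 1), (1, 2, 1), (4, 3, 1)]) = 9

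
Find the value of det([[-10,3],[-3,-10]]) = 109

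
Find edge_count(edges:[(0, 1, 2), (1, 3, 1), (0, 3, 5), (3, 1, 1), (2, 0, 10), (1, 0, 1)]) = 6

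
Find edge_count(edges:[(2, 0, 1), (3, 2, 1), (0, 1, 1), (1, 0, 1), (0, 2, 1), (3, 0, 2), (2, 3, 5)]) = 7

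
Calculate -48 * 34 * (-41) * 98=6557376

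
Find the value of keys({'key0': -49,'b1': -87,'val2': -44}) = ['key0', 'b1', 'val2']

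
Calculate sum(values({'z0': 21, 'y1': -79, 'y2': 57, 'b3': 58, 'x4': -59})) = -2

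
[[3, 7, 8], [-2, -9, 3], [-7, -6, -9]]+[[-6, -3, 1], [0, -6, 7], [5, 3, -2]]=[[-3, 4, 9], [-2, -15, 10], [-2, -3, -11]]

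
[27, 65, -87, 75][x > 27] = [65, 75]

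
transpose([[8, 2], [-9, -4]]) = [[8, -9], [2, -4]]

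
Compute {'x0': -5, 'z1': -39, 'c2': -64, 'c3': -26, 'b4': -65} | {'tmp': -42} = {'x0': -5, 'z1': -39, 'c2': -64, 'c3': -26, 'b4': -65, 'tmp': -42}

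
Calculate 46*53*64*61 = 9517952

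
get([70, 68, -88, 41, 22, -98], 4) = 22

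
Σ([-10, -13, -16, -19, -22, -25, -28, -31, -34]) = -198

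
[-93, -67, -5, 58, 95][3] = 58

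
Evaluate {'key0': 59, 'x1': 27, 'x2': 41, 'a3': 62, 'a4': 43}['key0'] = 59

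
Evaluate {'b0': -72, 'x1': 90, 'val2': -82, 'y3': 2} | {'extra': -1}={'b0': -72, 'x1': 90, 'val2': -82, 'y3': 2, 'extra': -1}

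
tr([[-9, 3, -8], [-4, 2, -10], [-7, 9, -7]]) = -14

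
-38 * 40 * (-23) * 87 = 3041520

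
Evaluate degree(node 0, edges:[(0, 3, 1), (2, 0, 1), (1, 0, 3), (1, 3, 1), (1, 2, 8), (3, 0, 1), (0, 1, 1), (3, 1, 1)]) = incident: (0,3), (2,0), (1,0), (3,0), (0,1)
= 5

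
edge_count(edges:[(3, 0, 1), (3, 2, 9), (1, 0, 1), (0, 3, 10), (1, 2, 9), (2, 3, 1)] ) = 6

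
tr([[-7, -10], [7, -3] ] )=-10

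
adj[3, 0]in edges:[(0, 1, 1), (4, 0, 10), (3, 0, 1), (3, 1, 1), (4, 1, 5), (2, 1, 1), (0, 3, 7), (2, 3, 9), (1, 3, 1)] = 1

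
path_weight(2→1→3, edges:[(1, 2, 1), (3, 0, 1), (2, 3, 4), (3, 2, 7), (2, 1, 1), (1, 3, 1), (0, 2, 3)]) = w(2→1)=1 + w(1→3)=1
= 2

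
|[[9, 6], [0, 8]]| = (9)*(8) - (6)*(0)
= 72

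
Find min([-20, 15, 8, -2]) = -20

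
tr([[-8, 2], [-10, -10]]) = -18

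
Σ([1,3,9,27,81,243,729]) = 1 + 3 + 9 + 27 + 81 + 243 + 729
= 1093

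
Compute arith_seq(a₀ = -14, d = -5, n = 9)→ [-14, -19, -24, -29, -34, -39, -44, -49, -54]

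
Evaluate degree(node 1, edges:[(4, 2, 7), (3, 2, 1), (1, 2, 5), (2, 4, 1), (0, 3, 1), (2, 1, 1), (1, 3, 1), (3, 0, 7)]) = incident: (1,2), (2,1), (1,3)
= 3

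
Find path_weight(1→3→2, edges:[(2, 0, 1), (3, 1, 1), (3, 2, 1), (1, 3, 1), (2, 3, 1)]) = w(1→3)=1 + w(3→2)=1
= 2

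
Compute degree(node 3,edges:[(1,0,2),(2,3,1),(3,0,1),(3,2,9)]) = incident: (2,3), (3,0), (3,2)
= 3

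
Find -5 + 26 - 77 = -56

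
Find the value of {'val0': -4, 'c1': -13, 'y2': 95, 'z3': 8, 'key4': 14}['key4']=14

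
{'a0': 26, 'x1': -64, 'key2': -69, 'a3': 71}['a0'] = 26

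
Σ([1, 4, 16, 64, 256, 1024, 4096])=1 + 4 + 16 + 64 + 256 + 1024 + 4096
= 5461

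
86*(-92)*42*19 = -6313776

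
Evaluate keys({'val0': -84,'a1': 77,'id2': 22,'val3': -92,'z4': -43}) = ['val0', 'a1', 'id2', 'val3', 'z4']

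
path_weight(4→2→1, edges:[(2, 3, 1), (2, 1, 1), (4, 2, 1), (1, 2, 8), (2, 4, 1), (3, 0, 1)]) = w(4→2)=1 + w(2→1)=1
= 2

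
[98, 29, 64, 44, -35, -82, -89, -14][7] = -14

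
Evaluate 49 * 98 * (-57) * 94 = -25729116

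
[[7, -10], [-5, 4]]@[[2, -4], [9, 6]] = C[0][0] = (7)*(2) + (-10)*(9) = -76
C[0][1] = (7)*(-4) + (-10)*(6) = -88
C[1][0] = (-5)*(2) + (4)*(9) = 26
C[1][1] = (-5)*(-4) + (4)*(6) = 44
= [[-76, -88], [26, 44]]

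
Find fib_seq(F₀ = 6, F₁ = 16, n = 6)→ [6, 16, 22, 38, 60, 98]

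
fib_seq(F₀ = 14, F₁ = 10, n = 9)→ F_2 = F_1 + F_0 = 24
F_3 = F_2 + F_1 = 34
F_4 = F_3 + F_2 = 58
...
= [14, 10, 24, 34, 58, 92, 150, 242, 392]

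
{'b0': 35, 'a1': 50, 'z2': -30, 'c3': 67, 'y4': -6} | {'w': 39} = {'b0': 35, 'a1': 50, 'z2': -30, 'c3': 67, 'y4': -6, 'w': 39}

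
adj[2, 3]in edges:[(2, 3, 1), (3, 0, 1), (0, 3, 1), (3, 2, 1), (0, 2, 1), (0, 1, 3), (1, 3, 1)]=1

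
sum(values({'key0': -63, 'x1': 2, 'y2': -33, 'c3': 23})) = (-63) + 2 + (-33) + 23
= -71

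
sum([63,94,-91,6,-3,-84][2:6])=slice → [-91, 6, -3, -84]
(-91) + 6 + (-3) + (-84)
= -172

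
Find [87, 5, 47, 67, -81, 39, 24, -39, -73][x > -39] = [87, 5, 47, 67, 39, 24]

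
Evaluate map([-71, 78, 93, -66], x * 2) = [-142, 156, 186, -132]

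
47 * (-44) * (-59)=122012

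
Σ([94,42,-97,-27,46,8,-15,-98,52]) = 94 + 42 + (-97) + (-27) + 46 + 8 + (-15) + (-98) + 52
= 5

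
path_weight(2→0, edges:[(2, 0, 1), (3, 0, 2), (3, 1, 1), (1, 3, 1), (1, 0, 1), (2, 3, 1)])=w(2→0)=1
= 1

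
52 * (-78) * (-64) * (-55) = -14277120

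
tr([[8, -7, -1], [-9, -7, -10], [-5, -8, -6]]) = diagonal: 8 + (-7) + (-6)
= -5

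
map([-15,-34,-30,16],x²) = (-15)²=225, (-34)²=1156, (-30)²=900, (16)²=256
= [225, 1156, 900, 256]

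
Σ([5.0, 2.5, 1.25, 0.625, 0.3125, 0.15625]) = 5.0 + 2.5 + 1.25 + 0.625 + 0.3125 + 0.15625
= 9.84375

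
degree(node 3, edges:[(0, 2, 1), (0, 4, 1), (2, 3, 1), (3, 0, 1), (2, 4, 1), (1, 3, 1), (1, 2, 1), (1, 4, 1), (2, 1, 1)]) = 3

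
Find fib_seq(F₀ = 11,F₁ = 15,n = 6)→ F_2 = F_1 + F_0 = 26
F_3 = F_2 + F_1 = 41
F_4 = F_3 + F_2 = 67
...
= [11, 15, 26, 41, 67, 108]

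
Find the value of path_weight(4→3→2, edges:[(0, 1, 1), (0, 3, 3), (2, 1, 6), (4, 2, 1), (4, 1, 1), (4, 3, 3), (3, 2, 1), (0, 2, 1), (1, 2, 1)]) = 4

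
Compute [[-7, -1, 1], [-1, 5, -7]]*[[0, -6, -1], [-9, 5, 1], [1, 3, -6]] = C[0][0] = (-7)*(0) + (-1)*(-9) + (1)*(1) = 10
C[0][1] = (-7)*(-6) + (-1)*(5) + (1)*(3) = 40
C[0][2] = (-7)*(-1) + (-1)*(1) + (1)*(-6) = 0
C[1][0] = (-1)*(0) + (5)*(-9) + (-7)*(1) = -52
C[1][1] = (-1)*(-6) + (5)*(5) + (-7)*(3) = 10
C[1][2] = (-1)*(-1) + (5)*(1) + (-7)*(-6) = 48
= [[10, 40, 0], [-52, 10, 48]]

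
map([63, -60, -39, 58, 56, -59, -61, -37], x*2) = 63*2=126, -60*2=-120, -39*2=-78, 58*2=116, 56*2=112, -59*2=-118, -61*2=-122, -37*2=-74
= [126, -120, -78, 116, 112, -118, -122, -74]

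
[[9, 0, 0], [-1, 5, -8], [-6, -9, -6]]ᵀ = [[9, -1, -6], [0, 5, -9], [0, -8, -6]]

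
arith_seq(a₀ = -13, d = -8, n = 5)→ a_0 = -13 + 0*-8 = -13
a_1 = -13 + 1*-8 = -21
a_2 = -13 + 2*-8 = -29
...
= [-13, -21, -29, -37, -45]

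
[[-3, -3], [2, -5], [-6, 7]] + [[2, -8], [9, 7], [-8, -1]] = [[-1, -11], [11, 2], [-14, 6]]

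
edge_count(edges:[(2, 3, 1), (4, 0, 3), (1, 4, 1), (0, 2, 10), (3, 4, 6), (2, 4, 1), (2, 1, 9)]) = 7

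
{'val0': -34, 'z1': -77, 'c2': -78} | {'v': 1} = {'val0': -34, 'z1': -77, 'c2': -78, 'v': 1}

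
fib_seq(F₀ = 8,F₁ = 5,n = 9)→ [8, 5, 13, 18, 31, 49, 80, 129, 209]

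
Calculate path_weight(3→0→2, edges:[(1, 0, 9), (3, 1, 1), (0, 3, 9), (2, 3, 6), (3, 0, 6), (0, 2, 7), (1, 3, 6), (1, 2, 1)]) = w(3→0)=6 + w(0→2)=7
= 13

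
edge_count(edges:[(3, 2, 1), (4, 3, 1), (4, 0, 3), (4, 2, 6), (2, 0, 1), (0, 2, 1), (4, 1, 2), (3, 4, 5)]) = 8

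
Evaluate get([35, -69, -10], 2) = -10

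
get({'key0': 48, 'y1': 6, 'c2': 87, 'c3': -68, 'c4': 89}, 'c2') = 87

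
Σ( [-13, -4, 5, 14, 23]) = (-13) + (-4) + 5 + 14 + 23
= 25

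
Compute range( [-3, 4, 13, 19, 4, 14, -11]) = 30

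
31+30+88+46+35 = 230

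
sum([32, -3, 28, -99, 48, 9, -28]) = 32 + (-3) + 28 + (-99) + 48 + 9 + (-28)
= -13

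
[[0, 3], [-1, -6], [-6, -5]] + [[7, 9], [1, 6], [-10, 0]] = [[7, 12], [0, 0], [-16, -5]]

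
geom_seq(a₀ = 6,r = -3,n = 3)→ a_0 = 6*(-3)^0 = 6
a_1 = 6*(-3)^1 = -18
a_2 = 6*(-3)^2 = 54
= [6, -18, 54]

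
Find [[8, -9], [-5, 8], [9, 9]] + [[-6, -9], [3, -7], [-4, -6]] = [[2, -18], [-2, 1], [5, 3]]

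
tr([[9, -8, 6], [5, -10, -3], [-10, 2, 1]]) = diagonal: 9 + (-10) + 1
= 0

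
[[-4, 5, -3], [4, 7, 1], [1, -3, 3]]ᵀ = [[-4, 4, 1], [5, 7, -3], [-3, 1, 3]]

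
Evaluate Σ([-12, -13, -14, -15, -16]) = -70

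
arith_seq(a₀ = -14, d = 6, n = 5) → a_0 = -14 + 0*6 = -14
a_1 = -14 + 1*6 = -8
a_2 = -14 + 2*6 = -2
...
= [-14, -8, -2, 4, 10]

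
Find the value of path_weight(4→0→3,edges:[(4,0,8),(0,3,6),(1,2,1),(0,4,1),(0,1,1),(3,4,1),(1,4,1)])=14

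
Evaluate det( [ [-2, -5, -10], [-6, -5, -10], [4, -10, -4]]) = (1)*(-2)*det([[-5, -10], [-10, -4]]) + (-1)*(-5)*det([[-6, -10], [4, -4]]) + (1)*(-10)*det([[-6, -5], [4, -10]])
= 160 + 320 + -800
= -320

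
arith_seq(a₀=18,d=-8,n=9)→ a_0 = 18 + 0*-8 = 18
a_1 = 18 + 1*-8 = 10
a_2 = 18 + 2*-8 = 2
...
= [18, 10, 2, -6, -14, -22, -30, -38, -46]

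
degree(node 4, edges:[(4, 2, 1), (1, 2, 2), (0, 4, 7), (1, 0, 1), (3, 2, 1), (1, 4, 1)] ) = 3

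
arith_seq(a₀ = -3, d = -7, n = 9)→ a_0 = -3 + 0*-7 = -3
a_1 = -3 + 1*-7 = -10
a_2 = -3 + 2*-7 = -17
...
= [-3, -10, -17, -24, -31, -38, -45, -52, -59]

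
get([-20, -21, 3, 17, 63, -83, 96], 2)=3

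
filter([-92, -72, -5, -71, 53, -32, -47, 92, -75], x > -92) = keep x where x > -92: -92✗, -72✓, -5✓, -71✓, 53✓, -32✓, -47✓, 92✓, -75✓
= [-72, -5, -71, 53, -32, -47, 92, -75]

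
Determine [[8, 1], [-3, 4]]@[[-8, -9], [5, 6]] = C[0][0] = (8)*(-8) + (1)*(5) = -59
C[0][1] = (8)*(-9) + (1)*(6) = -66
C[1][0] = (-3)*(-8) + (4)*(5) = 44
C[1][1] = (-3)*(-9) + (4)*(6) = 51
= [[-59, -66], [44, 51]]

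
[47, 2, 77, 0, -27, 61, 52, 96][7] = 96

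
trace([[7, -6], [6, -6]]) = 1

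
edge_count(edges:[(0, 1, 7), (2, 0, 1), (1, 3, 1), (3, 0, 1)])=4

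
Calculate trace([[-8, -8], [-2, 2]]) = -6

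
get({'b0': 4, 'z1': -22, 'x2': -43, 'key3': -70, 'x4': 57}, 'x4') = 57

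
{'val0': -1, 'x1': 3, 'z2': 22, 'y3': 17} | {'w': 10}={'val0': -1, 'x1': 3, 'z2': 22, 'y3': 17, 'w': 10}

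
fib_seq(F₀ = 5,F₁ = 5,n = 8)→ F_2 = F_1 + F_0 = 10
F_3 = F_2 + F_1 = 15
F_4 = F_3 + F_2 = 25
...
= [5, 5, 10, 15, 25, 40, 65, 105]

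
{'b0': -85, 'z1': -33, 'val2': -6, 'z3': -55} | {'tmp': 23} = {'b0': -85, 'z1': -33, 'val2': -6, 'z3': -55, 'tmp': 23}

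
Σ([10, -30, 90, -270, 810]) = 10 + -30 + 90 + -270 + 810
= 610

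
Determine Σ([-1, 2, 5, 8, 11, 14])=(-1) + 2 + 5 + 8 + 11 + 14
= 39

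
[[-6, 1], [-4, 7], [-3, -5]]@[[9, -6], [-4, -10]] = [[-58, 26], [-64, -46], [-7, 68]]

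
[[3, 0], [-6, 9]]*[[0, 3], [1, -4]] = C[0][0] = (3)*(0) + (0)*(1) = 0
C[0][1] = (3)*(3) + (0)*(-4) = 9
C[1][0] = (-6)*(0) + (9)*(1) = 9
C[1][1] = (-6)*(3) + (9)*(-4) = -54
= [[0, 9], [9, -54]]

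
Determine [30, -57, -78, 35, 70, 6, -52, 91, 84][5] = 6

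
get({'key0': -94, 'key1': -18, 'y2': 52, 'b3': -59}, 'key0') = -94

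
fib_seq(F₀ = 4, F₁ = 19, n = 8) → [4, 19, 23, 42, 65, 107, 172, 279]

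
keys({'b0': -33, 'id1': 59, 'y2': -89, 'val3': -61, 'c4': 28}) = ['b0', 'id1', 'y2', 'val3', 'c4']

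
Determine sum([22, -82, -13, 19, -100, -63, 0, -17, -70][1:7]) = -239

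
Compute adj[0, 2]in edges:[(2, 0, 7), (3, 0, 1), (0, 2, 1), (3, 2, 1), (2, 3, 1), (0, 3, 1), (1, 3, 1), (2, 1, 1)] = 1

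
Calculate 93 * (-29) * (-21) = 56637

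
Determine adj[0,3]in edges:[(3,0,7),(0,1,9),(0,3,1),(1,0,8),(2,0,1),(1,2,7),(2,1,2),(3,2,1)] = 1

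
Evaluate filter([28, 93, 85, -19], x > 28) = [93, 85]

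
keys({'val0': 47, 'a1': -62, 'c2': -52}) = ['val0', 'a1', 'c2']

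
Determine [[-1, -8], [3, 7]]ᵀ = [[-1, 3], [-8, 7]]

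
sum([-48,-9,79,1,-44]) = (-48) + (-9) + 79 + 1 + (-44)
= -21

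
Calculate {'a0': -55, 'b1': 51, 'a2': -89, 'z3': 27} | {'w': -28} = {'a0': -55, 'b1': 51, 'a2': -89, 'z3': 27, 'w': -28}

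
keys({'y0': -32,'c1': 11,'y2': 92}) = ['y0', 'c1', 'y2']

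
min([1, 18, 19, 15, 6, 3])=1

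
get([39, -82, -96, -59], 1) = -82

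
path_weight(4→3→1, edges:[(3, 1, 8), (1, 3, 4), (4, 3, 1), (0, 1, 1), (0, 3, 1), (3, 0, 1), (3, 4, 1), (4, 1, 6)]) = 9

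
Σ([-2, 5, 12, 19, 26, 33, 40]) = (-2) + 5 + 12 + 19 + 26 + 33 + 40
= 133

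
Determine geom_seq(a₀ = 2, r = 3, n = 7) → a_0 = 2*3^0 = 2
a_1 = 2*3^1 = 6
a_2 = 2*3^2 = 18
...
= [2, 6, 18, 54, 162, 486, 1458]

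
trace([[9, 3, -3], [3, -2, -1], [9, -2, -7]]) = diagonal: 9 + (-2) + (-7)
= 0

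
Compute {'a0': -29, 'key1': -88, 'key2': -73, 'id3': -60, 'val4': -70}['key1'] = -88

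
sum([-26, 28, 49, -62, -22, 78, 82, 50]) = (-26) + 28 + 49 + (-62) + (-22) + 78 + 82 + 50
= 177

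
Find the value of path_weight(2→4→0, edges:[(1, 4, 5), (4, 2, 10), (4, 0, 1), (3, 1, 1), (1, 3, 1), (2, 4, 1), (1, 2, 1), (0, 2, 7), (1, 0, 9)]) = w(2→4)=1 + w(4→0)=1
= 2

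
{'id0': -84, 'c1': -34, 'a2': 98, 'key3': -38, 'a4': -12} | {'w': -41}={'id0': -84, 'c1': -34, 'a2': 98, 'key3': -38, 'a4': -12, 'w': -41}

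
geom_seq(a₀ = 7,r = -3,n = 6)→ [7, -21, 63, -189, 567, -1701]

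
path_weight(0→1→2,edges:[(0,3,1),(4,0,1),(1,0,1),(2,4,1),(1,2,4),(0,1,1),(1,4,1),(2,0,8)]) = w(0→1)=1 + w(1→2)=4
= 5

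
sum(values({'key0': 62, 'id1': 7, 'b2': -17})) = 62 + 7 + (-17)
= 52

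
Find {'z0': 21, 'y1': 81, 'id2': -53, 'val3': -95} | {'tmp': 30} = {'z0': 21, 'y1': 81, 'id2': -53, 'val3': -95, 'tmp': 30}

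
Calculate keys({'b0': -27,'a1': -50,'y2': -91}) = ['b0', 'a1', 'y2']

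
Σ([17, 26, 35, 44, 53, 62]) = 237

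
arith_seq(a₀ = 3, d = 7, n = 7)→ a_0 = 3 + 0*7 = 3
a_1 = 3 + 1*7 = 10
a_2 = 3 + 2*7 = 17
...
= [3, 10, 17, 24, 31, 38, 45]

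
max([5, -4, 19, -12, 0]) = 19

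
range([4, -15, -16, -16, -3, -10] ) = 20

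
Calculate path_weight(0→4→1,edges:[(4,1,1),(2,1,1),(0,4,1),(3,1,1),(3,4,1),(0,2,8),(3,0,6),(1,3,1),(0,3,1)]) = 2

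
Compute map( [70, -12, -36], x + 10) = 70+10=80, -12+10=-2, -36+10=-26
= [80, -2, -26]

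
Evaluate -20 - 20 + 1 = -39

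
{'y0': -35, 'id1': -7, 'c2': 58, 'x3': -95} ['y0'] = -35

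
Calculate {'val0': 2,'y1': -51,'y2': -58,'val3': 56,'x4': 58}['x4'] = 58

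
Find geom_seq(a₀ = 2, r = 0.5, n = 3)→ [2.0, 1.0, 0.5]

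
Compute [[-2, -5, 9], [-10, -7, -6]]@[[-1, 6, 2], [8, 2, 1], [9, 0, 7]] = C[0][0] = (-2)*(-1) + (-5)*(8) + (9)*(9) = 43
C[0][1] = (-2)*(6) + (-5)*(2) + (9)*(0) = -22
C[0][2] = (-2)*(2) + (-5)*(1) + (9)*(7) = 54
C[1][0] = (-10)*(-1) + (-7)*(8) + (-6)*(9) = -100
C[1][1] = (-10)*(6) + (-7)*(2) + (-6)*(0) = -74
C[1][2] = (-10)*(2) + (-7)*(1) + (-6)*(7) = -69
= [[43, -22, 54], [-100, -74, -69]]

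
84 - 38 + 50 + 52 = 148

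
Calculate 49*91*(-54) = -240786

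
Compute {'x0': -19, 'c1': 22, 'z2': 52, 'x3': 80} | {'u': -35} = {'x0': -19, 'c1': 22, 'z2': 52, 'x3': 80, 'u': -35}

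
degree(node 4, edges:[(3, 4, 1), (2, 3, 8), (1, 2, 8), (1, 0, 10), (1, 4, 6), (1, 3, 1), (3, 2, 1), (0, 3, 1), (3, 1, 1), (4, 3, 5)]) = 3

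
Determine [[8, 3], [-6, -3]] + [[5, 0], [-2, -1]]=[[13, 3], [-8, -4]]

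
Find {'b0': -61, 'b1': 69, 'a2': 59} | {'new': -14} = {'b0': -61, 'b1': 69, 'a2': 59, 'new': -14}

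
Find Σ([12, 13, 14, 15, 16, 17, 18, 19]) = 124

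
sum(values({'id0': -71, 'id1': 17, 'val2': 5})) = -49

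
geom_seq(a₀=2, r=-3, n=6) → a_0 = 2*(-3)^0 = 2
a_1 = 2*(-3)^1 = -6
a_2 = 2*(-3)^2 = 18
...
= [2, -6, 18, -54, 162, -486]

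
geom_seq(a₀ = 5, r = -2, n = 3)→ a_0 = 5*(-2)^0 = 5
a_1 = 5*(-2)^1 = -10
a_2 = 5*(-2)^2 = 20
= [5, -10, 20]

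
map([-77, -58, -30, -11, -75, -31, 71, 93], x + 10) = [-67, -48, -20, -1, -65, -21, 81, 103]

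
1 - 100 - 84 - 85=-268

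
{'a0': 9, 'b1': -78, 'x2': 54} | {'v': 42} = {'a0': 9, 'b1': -78, 'x2': 54, 'v': 42}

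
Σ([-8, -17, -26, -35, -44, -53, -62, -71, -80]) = (-8) + (-17) + (-26) + (-35) + (-44) + (-53) + (-62) + (-71) + (-80)
= -396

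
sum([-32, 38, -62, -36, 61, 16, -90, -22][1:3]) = -24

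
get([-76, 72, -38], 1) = 72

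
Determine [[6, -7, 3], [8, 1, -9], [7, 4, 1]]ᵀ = [[6, 8, 7], [-7, 1, 4], [3, -9, 1]]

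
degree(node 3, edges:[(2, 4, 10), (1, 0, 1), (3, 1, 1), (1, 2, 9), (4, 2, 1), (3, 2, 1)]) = incident: (3,1), (3,2)
= 2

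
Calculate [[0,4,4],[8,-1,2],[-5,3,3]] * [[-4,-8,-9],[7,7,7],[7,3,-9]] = C[0][0] = (0)*(-4) + (4)*(7) + (4)*(7) = 56
C[0][1] = (0)*(-8) + (4)*(7) + (4)*(3) = 40
C[0][2] = (0)*(-9) + (4)*(7) + (4)*(-9) = -8
C[1][0] = (8)*(-4) + (-1)*(7) + (2)*(7) = -25
C[1][1] = (8)*(-8) + (-1)*(7) + (2)*(3) = -65
C[1][2] = (8)*(-9) + (-1)*(7) + (2)*(-9) = -97
... (3 more cells)
= [[56, 40, -8], [-25, -65, -97], [62, 70, 39]]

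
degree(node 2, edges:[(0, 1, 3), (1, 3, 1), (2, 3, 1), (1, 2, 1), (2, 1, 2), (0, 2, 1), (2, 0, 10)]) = 5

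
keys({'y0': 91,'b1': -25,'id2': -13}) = ['y0', 'b1', 'id2']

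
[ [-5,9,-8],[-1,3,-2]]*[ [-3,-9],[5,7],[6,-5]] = [[12, 148], [6, 40]]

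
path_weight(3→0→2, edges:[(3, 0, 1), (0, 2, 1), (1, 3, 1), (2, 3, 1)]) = w(3→0)=1 + w(0→2)=1
= 2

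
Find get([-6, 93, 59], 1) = 93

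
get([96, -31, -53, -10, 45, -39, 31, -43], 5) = -39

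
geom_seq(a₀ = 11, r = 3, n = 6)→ a_0 = 11*3^0 = 11
a_1 = 11*3^1 = 33
a_2 = 11*3^2 = 99
...
= [11, 33, 99, 297, 891, 2673]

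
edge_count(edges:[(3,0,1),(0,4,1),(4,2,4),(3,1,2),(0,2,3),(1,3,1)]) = 6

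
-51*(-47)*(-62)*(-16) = 2377824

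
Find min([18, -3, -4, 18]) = -4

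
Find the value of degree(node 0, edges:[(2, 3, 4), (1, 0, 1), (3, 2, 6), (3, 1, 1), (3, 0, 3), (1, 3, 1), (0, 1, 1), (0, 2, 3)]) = incident: (1,0), (3,0), (0,1), (0,2)
= 4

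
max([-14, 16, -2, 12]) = 16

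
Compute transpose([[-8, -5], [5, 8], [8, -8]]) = [[-8, 5, 8], [-5, 8, -8]]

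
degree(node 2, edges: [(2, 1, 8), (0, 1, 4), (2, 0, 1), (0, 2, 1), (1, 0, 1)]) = 3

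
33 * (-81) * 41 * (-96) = 10520928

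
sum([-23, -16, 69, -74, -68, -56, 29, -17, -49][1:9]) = slice → [-16, 69, -74, -68, -56, 29, -17, -49]
(-16) + 69 + (-74) + (-68) + (-56) + 29 + (-17) + (-49)
= -182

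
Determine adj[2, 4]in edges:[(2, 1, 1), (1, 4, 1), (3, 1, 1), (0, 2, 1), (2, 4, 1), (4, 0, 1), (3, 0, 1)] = 1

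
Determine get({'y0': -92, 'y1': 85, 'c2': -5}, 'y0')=-92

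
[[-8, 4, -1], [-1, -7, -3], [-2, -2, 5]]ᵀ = [[-8, -1, -2], [4, -7, -2], [-1, -3, 5]]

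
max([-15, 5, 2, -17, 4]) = 5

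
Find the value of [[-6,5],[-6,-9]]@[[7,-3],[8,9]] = C[0][0] = (-6)*(7) + (5)*(8) = -2
C[0][1] = (-6)*(-3) + (5)*(9) = 63
C[1][0] = (-6)*(7) + (-9)*(8) = -114
C[1][1] = (-6)*(-3) + (-9)*(9) = -63
= [[-2, 63], [-114, -63]]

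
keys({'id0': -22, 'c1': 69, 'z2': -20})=['id0', 'c1', 'z2']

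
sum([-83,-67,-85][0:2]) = -150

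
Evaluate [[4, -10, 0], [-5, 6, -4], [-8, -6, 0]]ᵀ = [[4, -5, -8], [-10, 6, -6], [0, -4, 0]]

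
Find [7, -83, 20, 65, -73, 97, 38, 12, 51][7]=12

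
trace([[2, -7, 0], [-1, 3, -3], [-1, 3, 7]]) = 12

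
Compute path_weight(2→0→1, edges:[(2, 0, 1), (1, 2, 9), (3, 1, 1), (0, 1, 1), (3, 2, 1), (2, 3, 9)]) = w(2→0)=1 + w(0→1)=1
= 2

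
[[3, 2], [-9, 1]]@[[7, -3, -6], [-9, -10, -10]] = [[3, -29, -38], [-72, 17, 44]]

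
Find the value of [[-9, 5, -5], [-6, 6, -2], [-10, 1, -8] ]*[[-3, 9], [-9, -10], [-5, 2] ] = [[7, -141], [-26, -118], [61, -116]]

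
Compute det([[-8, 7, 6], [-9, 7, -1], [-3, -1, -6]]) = 167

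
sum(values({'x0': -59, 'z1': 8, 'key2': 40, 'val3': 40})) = 29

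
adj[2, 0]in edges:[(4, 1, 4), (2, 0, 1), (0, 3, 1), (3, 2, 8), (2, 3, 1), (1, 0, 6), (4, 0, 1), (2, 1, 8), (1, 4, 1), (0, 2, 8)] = 1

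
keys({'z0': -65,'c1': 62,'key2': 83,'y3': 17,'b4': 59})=['z0', 'c1', 'key2', 'y3', 'b4']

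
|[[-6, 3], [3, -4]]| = 15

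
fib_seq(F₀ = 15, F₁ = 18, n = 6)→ F_2 = F_1 + F_0 = 33
F_3 = F_2 + F_1 = 51
F_4 = F_3 + F_2 = 84
...
= [15, 18, 33, 51, 84, 135]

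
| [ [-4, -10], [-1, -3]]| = (-4)*(-3) - (-10)*(-1)
= 2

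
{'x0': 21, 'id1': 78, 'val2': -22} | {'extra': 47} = {'x0': 21, 'id1': 78, 'val2': -22, 'extra': 47}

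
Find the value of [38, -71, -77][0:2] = [38, -71]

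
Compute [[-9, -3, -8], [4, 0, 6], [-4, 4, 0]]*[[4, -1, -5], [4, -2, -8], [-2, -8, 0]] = C[0][0] = (-9)*(4) + (-3)*(4) + (-8)*(-2) = -32
C[0][1] = (-9)*(-1) + (-3)*(-2) + (-8)*(-8) = 79
C[0][2] = (-9)*(-5) + (-3)*(-8) + (-8)*(0) = 69
C[1][0] = (4)*(4) + (0)*(4) + (6)*(-2) = 4
C[1][1] = (4)*(-1) + (0)*(-2) + (6)*(-8) = -52
C[1][2] = (4)*(-5) + (0)*(-8) + (6)*(0) = -20
... (3 more cells)
= [[-32, 79, 69], [4, -52, -20], [0, -4, -12]]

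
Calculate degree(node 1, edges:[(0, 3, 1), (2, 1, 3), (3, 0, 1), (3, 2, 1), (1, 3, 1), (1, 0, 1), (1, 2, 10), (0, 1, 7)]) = 5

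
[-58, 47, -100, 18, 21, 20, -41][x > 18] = keep x where x > 18: -58✗, 47✓, -100✗, 18✗, 21✓, 20✓, -41✗
= [47, 21, 20]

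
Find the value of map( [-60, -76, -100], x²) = (-60)²=3600, (-76)²=5776, (-100)²=10000
= [3600, 5776, 10000]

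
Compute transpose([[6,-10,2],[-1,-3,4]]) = [[6, -1], [-10, -3], [2, 4]]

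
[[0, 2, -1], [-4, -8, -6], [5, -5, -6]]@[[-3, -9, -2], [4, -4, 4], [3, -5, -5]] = [[5, -3, 13], [-38, 98, 6], [-53, 5, 0]]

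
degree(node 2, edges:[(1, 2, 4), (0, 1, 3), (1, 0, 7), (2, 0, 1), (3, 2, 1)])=3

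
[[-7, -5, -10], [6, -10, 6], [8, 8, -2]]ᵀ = [[-7, 6, 8], [-5, -10, 8], [-10, 6, -2]]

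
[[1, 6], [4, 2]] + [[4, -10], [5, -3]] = [[5, -4], [9, -1]]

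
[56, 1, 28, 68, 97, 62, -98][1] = 1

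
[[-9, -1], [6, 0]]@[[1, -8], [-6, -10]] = C[0][0] = (-9)*(1) + (-1)*(-6) = -3
C[0][1] = (-9)*(-8) + (-1)*(-10) = 82
C[1][0] = (6)*(1) + (0)*(-6) = 6
C[1][1] = (6)*(-8) + (0)*(-10) = -48
= [[-3, 82], [6, -48]]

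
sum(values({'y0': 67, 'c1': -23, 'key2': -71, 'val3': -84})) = -111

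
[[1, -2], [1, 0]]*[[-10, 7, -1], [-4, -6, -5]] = C[0][0] = (1)*(-10) + (-2)*(-4) = -2
C[0][1] = (1)*(7) + (-2)*(-6) = 19
C[0][2] = (1)*(-1) + (-2)*(-5) = 9
C[1][0] = (1)*(-10) + (0)*(-4) = -10
C[1][1] = (1)*(7) + (0)*(-6) = 7
C[1][2] = (1)*(-1) + (0)*(-5) = -1
= [[-2, 19, 9], [-10, 7, -1]]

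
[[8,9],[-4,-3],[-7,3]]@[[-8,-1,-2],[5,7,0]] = [[-19, 55, -16], [17, -17, 8], [71, 28, 14]]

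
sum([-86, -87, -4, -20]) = (-86) + (-87) + (-4) + (-20)
= -197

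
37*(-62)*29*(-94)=6253444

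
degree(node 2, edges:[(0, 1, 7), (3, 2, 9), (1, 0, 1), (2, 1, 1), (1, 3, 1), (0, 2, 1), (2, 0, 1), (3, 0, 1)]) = incident: (3,2), (2,1), (0,2), (2,0)
= 4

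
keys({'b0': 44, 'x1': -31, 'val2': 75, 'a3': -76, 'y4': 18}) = ['b0', 'x1', 'val2', 'a3', 'y4']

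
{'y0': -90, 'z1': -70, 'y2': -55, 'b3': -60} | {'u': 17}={'y0': -90, 'z1': -70, 'y2': -55, 'b3': -60, 'u': 17}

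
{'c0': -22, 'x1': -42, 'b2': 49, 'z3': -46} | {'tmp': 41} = {'c0': -22, 'x1': -42, 'b2': 49, 'z3': -46, 'tmp': 41}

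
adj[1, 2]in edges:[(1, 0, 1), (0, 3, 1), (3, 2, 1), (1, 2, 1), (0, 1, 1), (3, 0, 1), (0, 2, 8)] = 1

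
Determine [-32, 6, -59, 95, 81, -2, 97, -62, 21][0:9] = [-32, 6, -59, 95, 81, -2, 97, -62, 21]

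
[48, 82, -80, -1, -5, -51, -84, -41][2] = -80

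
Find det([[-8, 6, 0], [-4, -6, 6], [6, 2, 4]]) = (1)*(-8)*det([[-6, 6], [2, 4]]) + (-1)*(6)*det([[-4, 6], [6, 4]]) + (1)*(0)*det([[-4, -6], [6, 2]])
= 288 + 312 + 0
= 600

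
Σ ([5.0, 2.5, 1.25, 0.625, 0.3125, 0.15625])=5.0 + 2.5 + 1.25 + 0.625 + 0.3125 + 0.15625
= 9.84375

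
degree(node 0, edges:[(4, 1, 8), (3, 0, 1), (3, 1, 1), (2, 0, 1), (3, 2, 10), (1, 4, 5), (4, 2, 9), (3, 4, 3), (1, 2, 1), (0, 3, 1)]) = 3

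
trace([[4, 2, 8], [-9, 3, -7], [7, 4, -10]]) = diagonal: 4 + 3 + (-10)
= -3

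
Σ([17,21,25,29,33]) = 125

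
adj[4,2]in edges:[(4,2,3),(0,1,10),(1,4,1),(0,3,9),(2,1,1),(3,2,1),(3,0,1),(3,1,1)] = 3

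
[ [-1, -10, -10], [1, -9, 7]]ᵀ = [[-1, 1], [-10, -9], [-10, 7]]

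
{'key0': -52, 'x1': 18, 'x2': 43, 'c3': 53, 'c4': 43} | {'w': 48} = {'key0': -52, 'x1': 18, 'x2': 43, 'c3': 53, 'c4': 43, 'w': 48}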